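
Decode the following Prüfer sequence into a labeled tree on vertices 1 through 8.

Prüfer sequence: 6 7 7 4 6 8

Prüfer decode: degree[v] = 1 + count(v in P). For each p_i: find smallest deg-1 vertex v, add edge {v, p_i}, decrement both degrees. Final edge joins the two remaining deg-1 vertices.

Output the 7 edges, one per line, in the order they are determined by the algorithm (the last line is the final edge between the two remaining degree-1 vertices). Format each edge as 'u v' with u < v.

Initial degrees: {1:1, 2:1, 3:1, 4:2, 5:1, 6:3, 7:3, 8:2}
Step 1: smallest deg-1 vertex = 1, p_1 = 6. Add edge {1,6}. Now deg[1]=0, deg[6]=2.
Step 2: smallest deg-1 vertex = 2, p_2 = 7. Add edge {2,7}. Now deg[2]=0, deg[7]=2.
Step 3: smallest deg-1 vertex = 3, p_3 = 7. Add edge {3,7}. Now deg[3]=0, deg[7]=1.
Step 4: smallest deg-1 vertex = 5, p_4 = 4. Add edge {4,5}. Now deg[5]=0, deg[4]=1.
Step 5: smallest deg-1 vertex = 4, p_5 = 6. Add edge {4,6}. Now deg[4]=0, deg[6]=1.
Step 6: smallest deg-1 vertex = 6, p_6 = 8. Add edge {6,8}. Now deg[6]=0, deg[8]=1.
Final: two remaining deg-1 vertices are 7, 8. Add edge {7,8}.

Answer: 1 6
2 7
3 7
4 5
4 6
6 8
7 8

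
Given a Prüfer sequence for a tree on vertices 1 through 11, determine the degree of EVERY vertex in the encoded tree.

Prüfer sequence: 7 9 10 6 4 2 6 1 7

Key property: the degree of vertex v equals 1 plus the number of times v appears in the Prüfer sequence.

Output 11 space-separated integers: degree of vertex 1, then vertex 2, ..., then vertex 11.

Answer: 2 2 1 2 1 3 3 1 2 2 1

Derivation:
p_1 = 7: count[7] becomes 1
p_2 = 9: count[9] becomes 1
p_3 = 10: count[10] becomes 1
p_4 = 6: count[6] becomes 1
p_5 = 4: count[4] becomes 1
p_6 = 2: count[2] becomes 1
p_7 = 6: count[6] becomes 2
p_8 = 1: count[1] becomes 1
p_9 = 7: count[7] becomes 2
Degrees (1 + count): deg[1]=1+1=2, deg[2]=1+1=2, deg[3]=1+0=1, deg[4]=1+1=2, deg[5]=1+0=1, deg[6]=1+2=3, deg[7]=1+2=3, deg[8]=1+0=1, deg[9]=1+1=2, deg[10]=1+1=2, deg[11]=1+0=1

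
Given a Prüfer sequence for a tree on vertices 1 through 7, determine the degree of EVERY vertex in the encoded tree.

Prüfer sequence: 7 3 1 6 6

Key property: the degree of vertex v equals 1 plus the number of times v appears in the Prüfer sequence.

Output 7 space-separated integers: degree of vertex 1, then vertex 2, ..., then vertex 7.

p_1 = 7: count[7] becomes 1
p_2 = 3: count[3] becomes 1
p_3 = 1: count[1] becomes 1
p_4 = 6: count[6] becomes 1
p_5 = 6: count[6] becomes 2
Degrees (1 + count): deg[1]=1+1=2, deg[2]=1+0=1, deg[3]=1+1=2, deg[4]=1+0=1, deg[5]=1+0=1, deg[6]=1+2=3, deg[7]=1+1=2

Answer: 2 1 2 1 1 3 2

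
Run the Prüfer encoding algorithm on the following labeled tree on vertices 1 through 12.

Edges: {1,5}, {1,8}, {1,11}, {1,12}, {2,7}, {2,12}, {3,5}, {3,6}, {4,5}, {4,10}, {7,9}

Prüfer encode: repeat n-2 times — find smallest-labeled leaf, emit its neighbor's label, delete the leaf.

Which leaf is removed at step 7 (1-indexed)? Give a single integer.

Step 1: current leaves = {6,8,9,10,11}. Remove leaf 6 (neighbor: 3).
Step 2: current leaves = {3,8,9,10,11}. Remove leaf 3 (neighbor: 5).
Step 3: current leaves = {8,9,10,11}. Remove leaf 8 (neighbor: 1).
Step 4: current leaves = {9,10,11}. Remove leaf 9 (neighbor: 7).
Step 5: current leaves = {7,10,11}. Remove leaf 7 (neighbor: 2).
Step 6: current leaves = {2,10,11}. Remove leaf 2 (neighbor: 12).
Step 7: current leaves = {10,11,12}. Remove leaf 10 (neighbor: 4).

Answer: 10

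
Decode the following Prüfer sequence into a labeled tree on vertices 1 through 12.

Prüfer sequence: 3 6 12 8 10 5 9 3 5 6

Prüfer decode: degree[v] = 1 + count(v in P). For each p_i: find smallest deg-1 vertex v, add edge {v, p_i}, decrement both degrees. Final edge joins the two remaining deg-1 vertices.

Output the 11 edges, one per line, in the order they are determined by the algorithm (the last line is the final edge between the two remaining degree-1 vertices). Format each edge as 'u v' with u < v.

Answer: 1 3
2 6
4 12
7 8
8 10
5 10
9 11
3 9
3 5
5 6
6 12

Derivation:
Initial degrees: {1:1, 2:1, 3:3, 4:1, 5:3, 6:3, 7:1, 8:2, 9:2, 10:2, 11:1, 12:2}
Step 1: smallest deg-1 vertex = 1, p_1 = 3. Add edge {1,3}. Now deg[1]=0, deg[3]=2.
Step 2: smallest deg-1 vertex = 2, p_2 = 6. Add edge {2,6}. Now deg[2]=0, deg[6]=2.
Step 3: smallest deg-1 vertex = 4, p_3 = 12. Add edge {4,12}. Now deg[4]=0, deg[12]=1.
Step 4: smallest deg-1 vertex = 7, p_4 = 8. Add edge {7,8}. Now deg[7]=0, deg[8]=1.
Step 5: smallest deg-1 vertex = 8, p_5 = 10. Add edge {8,10}. Now deg[8]=0, deg[10]=1.
Step 6: smallest deg-1 vertex = 10, p_6 = 5. Add edge {5,10}. Now deg[10]=0, deg[5]=2.
Step 7: smallest deg-1 vertex = 11, p_7 = 9. Add edge {9,11}. Now deg[11]=0, deg[9]=1.
Step 8: smallest deg-1 vertex = 9, p_8 = 3. Add edge {3,9}. Now deg[9]=0, deg[3]=1.
Step 9: smallest deg-1 vertex = 3, p_9 = 5. Add edge {3,5}. Now deg[3]=0, deg[5]=1.
Step 10: smallest deg-1 vertex = 5, p_10 = 6. Add edge {5,6}. Now deg[5]=0, deg[6]=1.
Final: two remaining deg-1 vertices are 6, 12. Add edge {6,12}.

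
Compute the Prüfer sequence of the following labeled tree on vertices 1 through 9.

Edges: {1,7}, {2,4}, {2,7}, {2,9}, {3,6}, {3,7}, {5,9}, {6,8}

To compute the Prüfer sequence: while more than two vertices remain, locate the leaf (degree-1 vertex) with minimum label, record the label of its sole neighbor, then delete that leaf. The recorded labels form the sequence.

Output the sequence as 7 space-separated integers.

Answer: 7 2 9 6 3 7 2

Derivation:
Step 1: leaves = {1,4,5,8}. Remove smallest leaf 1, emit neighbor 7.
Step 2: leaves = {4,5,8}. Remove smallest leaf 4, emit neighbor 2.
Step 3: leaves = {5,8}. Remove smallest leaf 5, emit neighbor 9.
Step 4: leaves = {8,9}. Remove smallest leaf 8, emit neighbor 6.
Step 5: leaves = {6,9}. Remove smallest leaf 6, emit neighbor 3.
Step 6: leaves = {3,9}. Remove smallest leaf 3, emit neighbor 7.
Step 7: leaves = {7,9}. Remove smallest leaf 7, emit neighbor 2.
Done: 2 vertices remain (2, 9). Sequence = [7 2 9 6 3 7 2]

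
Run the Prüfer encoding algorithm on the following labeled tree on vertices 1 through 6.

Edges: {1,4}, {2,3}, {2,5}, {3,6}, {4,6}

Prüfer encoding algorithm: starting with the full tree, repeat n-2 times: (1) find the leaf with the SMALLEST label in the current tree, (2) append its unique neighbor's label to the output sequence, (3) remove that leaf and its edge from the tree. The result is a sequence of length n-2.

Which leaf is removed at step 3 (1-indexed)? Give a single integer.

Step 1: current leaves = {1,5}. Remove leaf 1 (neighbor: 4).
Step 2: current leaves = {4,5}. Remove leaf 4 (neighbor: 6).
Step 3: current leaves = {5,6}. Remove leaf 5 (neighbor: 2).

Answer: 5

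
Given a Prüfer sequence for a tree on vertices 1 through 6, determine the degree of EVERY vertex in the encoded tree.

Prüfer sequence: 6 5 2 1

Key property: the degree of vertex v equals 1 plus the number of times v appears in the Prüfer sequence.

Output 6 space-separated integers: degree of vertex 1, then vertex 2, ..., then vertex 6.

p_1 = 6: count[6] becomes 1
p_2 = 5: count[5] becomes 1
p_3 = 2: count[2] becomes 1
p_4 = 1: count[1] becomes 1
Degrees (1 + count): deg[1]=1+1=2, deg[2]=1+1=2, deg[3]=1+0=1, deg[4]=1+0=1, deg[5]=1+1=2, deg[6]=1+1=2

Answer: 2 2 1 1 2 2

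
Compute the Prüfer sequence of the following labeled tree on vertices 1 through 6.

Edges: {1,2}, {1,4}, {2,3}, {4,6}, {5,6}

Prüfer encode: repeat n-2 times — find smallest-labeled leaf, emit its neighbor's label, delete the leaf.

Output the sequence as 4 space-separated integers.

Step 1: leaves = {3,5}. Remove smallest leaf 3, emit neighbor 2.
Step 2: leaves = {2,5}. Remove smallest leaf 2, emit neighbor 1.
Step 3: leaves = {1,5}. Remove smallest leaf 1, emit neighbor 4.
Step 4: leaves = {4,5}. Remove smallest leaf 4, emit neighbor 6.
Done: 2 vertices remain (5, 6). Sequence = [2 1 4 6]

Answer: 2 1 4 6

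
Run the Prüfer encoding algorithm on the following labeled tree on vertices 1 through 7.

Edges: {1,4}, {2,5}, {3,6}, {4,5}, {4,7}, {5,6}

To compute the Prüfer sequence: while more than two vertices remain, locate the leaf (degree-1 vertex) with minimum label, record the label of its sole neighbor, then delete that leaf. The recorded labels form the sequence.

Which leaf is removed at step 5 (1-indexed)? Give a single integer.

Answer: 5

Derivation:
Step 1: current leaves = {1,2,3,7}. Remove leaf 1 (neighbor: 4).
Step 2: current leaves = {2,3,7}. Remove leaf 2 (neighbor: 5).
Step 3: current leaves = {3,7}. Remove leaf 3 (neighbor: 6).
Step 4: current leaves = {6,7}. Remove leaf 6 (neighbor: 5).
Step 5: current leaves = {5,7}. Remove leaf 5 (neighbor: 4).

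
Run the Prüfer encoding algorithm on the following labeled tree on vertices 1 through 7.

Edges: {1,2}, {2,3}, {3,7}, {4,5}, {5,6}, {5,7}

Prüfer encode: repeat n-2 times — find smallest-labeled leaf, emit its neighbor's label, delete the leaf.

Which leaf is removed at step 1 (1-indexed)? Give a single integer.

Answer: 1

Derivation:
Step 1: current leaves = {1,4,6}. Remove leaf 1 (neighbor: 2).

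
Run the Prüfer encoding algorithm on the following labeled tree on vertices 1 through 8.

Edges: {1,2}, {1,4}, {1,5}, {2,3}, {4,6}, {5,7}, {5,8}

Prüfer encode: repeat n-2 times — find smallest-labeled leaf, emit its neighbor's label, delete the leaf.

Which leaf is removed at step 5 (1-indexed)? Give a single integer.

Answer: 1

Derivation:
Step 1: current leaves = {3,6,7,8}. Remove leaf 3 (neighbor: 2).
Step 2: current leaves = {2,6,7,8}. Remove leaf 2 (neighbor: 1).
Step 3: current leaves = {6,7,8}. Remove leaf 6 (neighbor: 4).
Step 4: current leaves = {4,7,8}. Remove leaf 4 (neighbor: 1).
Step 5: current leaves = {1,7,8}. Remove leaf 1 (neighbor: 5).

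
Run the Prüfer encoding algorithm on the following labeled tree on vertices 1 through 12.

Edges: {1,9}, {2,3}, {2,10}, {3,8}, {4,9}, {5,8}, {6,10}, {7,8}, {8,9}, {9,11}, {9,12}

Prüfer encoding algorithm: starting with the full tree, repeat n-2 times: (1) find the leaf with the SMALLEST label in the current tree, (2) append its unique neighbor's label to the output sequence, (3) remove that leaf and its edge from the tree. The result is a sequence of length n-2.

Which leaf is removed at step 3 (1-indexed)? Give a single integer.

Answer: 5

Derivation:
Step 1: current leaves = {1,4,5,6,7,11,12}. Remove leaf 1 (neighbor: 9).
Step 2: current leaves = {4,5,6,7,11,12}. Remove leaf 4 (neighbor: 9).
Step 3: current leaves = {5,6,7,11,12}. Remove leaf 5 (neighbor: 8).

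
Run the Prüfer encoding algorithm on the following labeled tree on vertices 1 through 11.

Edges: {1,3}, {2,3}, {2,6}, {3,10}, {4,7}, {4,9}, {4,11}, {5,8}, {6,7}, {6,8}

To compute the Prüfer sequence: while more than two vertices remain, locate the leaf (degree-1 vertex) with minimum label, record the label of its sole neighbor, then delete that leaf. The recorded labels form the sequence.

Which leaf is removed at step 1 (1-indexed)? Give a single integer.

Step 1: current leaves = {1,5,9,10,11}. Remove leaf 1 (neighbor: 3).

Answer: 1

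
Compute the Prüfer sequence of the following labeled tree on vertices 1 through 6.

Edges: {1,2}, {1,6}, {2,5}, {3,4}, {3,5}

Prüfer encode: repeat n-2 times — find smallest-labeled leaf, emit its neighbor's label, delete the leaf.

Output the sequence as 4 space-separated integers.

Answer: 3 5 2 1

Derivation:
Step 1: leaves = {4,6}. Remove smallest leaf 4, emit neighbor 3.
Step 2: leaves = {3,6}. Remove smallest leaf 3, emit neighbor 5.
Step 3: leaves = {5,6}. Remove smallest leaf 5, emit neighbor 2.
Step 4: leaves = {2,6}. Remove smallest leaf 2, emit neighbor 1.
Done: 2 vertices remain (1, 6). Sequence = [3 5 2 1]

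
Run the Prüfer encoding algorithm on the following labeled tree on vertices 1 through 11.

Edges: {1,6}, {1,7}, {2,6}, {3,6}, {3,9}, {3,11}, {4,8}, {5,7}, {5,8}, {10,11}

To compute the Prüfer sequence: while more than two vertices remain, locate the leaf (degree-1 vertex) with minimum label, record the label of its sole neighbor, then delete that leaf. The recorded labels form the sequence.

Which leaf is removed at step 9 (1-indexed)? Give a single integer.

Answer: 3

Derivation:
Step 1: current leaves = {2,4,9,10}. Remove leaf 2 (neighbor: 6).
Step 2: current leaves = {4,9,10}. Remove leaf 4 (neighbor: 8).
Step 3: current leaves = {8,9,10}. Remove leaf 8 (neighbor: 5).
Step 4: current leaves = {5,9,10}. Remove leaf 5 (neighbor: 7).
Step 5: current leaves = {7,9,10}. Remove leaf 7 (neighbor: 1).
Step 6: current leaves = {1,9,10}. Remove leaf 1 (neighbor: 6).
Step 7: current leaves = {6,9,10}. Remove leaf 6 (neighbor: 3).
Step 8: current leaves = {9,10}. Remove leaf 9 (neighbor: 3).
Step 9: current leaves = {3,10}. Remove leaf 3 (neighbor: 11).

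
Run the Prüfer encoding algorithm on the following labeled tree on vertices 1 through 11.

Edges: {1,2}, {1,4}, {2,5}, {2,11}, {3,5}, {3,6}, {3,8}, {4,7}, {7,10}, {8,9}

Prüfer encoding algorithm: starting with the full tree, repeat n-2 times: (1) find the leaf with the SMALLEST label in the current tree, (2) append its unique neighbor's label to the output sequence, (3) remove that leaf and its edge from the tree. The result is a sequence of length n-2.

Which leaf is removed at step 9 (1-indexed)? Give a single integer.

Step 1: current leaves = {6,9,10,11}. Remove leaf 6 (neighbor: 3).
Step 2: current leaves = {9,10,11}. Remove leaf 9 (neighbor: 8).
Step 3: current leaves = {8,10,11}. Remove leaf 8 (neighbor: 3).
Step 4: current leaves = {3,10,11}. Remove leaf 3 (neighbor: 5).
Step 5: current leaves = {5,10,11}. Remove leaf 5 (neighbor: 2).
Step 6: current leaves = {10,11}. Remove leaf 10 (neighbor: 7).
Step 7: current leaves = {7,11}. Remove leaf 7 (neighbor: 4).
Step 8: current leaves = {4,11}. Remove leaf 4 (neighbor: 1).
Step 9: current leaves = {1,11}. Remove leaf 1 (neighbor: 2).

Answer: 1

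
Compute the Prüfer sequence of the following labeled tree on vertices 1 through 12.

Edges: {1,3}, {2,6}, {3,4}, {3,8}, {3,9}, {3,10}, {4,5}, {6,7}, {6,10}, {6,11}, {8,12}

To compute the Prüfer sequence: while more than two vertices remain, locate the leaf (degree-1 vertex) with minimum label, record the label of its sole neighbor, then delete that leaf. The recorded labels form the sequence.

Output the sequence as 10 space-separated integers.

Step 1: leaves = {1,2,5,7,9,11,12}. Remove smallest leaf 1, emit neighbor 3.
Step 2: leaves = {2,5,7,9,11,12}. Remove smallest leaf 2, emit neighbor 6.
Step 3: leaves = {5,7,9,11,12}. Remove smallest leaf 5, emit neighbor 4.
Step 4: leaves = {4,7,9,11,12}. Remove smallest leaf 4, emit neighbor 3.
Step 5: leaves = {7,9,11,12}. Remove smallest leaf 7, emit neighbor 6.
Step 6: leaves = {9,11,12}. Remove smallest leaf 9, emit neighbor 3.
Step 7: leaves = {11,12}. Remove smallest leaf 11, emit neighbor 6.
Step 8: leaves = {6,12}. Remove smallest leaf 6, emit neighbor 10.
Step 9: leaves = {10,12}. Remove smallest leaf 10, emit neighbor 3.
Step 10: leaves = {3,12}. Remove smallest leaf 3, emit neighbor 8.
Done: 2 vertices remain (8, 12). Sequence = [3 6 4 3 6 3 6 10 3 8]

Answer: 3 6 4 3 6 3 6 10 3 8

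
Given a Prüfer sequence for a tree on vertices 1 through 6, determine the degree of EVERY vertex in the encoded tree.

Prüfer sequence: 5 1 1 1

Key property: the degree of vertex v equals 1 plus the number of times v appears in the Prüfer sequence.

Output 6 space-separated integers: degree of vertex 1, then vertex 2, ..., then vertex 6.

p_1 = 5: count[5] becomes 1
p_2 = 1: count[1] becomes 1
p_3 = 1: count[1] becomes 2
p_4 = 1: count[1] becomes 3
Degrees (1 + count): deg[1]=1+3=4, deg[2]=1+0=1, deg[3]=1+0=1, deg[4]=1+0=1, deg[5]=1+1=2, deg[6]=1+0=1

Answer: 4 1 1 1 2 1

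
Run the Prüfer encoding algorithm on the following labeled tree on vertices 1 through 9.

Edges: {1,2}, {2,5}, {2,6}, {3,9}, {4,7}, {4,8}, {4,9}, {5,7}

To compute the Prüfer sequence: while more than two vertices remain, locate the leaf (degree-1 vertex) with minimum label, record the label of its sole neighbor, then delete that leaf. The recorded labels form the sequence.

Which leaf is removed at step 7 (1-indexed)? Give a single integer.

Step 1: current leaves = {1,3,6,8}. Remove leaf 1 (neighbor: 2).
Step 2: current leaves = {3,6,8}. Remove leaf 3 (neighbor: 9).
Step 3: current leaves = {6,8,9}. Remove leaf 6 (neighbor: 2).
Step 4: current leaves = {2,8,9}. Remove leaf 2 (neighbor: 5).
Step 5: current leaves = {5,8,9}. Remove leaf 5 (neighbor: 7).
Step 6: current leaves = {7,8,9}. Remove leaf 7 (neighbor: 4).
Step 7: current leaves = {8,9}. Remove leaf 8 (neighbor: 4).

Answer: 8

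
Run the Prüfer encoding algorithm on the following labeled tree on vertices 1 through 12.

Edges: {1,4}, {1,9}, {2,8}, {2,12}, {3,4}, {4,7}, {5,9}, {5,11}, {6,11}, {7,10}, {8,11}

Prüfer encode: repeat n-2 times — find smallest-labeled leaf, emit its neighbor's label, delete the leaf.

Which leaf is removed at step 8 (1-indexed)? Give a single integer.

Answer: 5

Derivation:
Step 1: current leaves = {3,6,10,12}. Remove leaf 3 (neighbor: 4).
Step 2: current leaves = {6,10,12}. Remove leaf 6 (neighbor: 11).
Step 3: current leaves = {10,12}. Remove leaf 10 (neighbor: 7).
Step 4: current leaves = {7,12}. Remove leaf 7 (neighbor: 4).
Step 5: current leaves = {4,12}. Remove leaf 4 (neighbor: 1).
Step 6: current leaves = {1,12}. Remove leaf 1 (neighbor: 9).
Step 7: current leaves = {9,12}. Remove leaf 9 (neighbor: 5).
Step 8: current leaves = {5,12}. Remove leaf 5 (neighbor: 11).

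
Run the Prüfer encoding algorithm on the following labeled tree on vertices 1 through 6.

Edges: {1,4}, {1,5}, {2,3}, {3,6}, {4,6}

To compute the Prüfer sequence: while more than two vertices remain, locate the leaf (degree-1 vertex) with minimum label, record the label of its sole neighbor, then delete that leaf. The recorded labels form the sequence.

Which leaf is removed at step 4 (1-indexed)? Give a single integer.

Answer: 1

Derivation:
Step 1: current leaves = {2,5}. Remove leaf 2 (neighbor: 3).
Step 2: current leaves = {3,5}. Remove leaf 3 (neighbor: 6).
Step 3: current leaves = {5,6}. Remove leaf 5 (neighbor: 1).
Step 4: current leaves = {1,6}. Remove leaf 1 (neighbor: 4).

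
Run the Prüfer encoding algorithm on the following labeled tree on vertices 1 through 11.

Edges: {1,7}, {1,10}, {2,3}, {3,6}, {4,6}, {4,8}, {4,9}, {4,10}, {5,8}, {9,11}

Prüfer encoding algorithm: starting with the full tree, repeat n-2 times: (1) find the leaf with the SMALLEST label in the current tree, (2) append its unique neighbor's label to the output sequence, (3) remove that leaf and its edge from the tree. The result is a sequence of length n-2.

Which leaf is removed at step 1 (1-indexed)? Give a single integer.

Answer: 2

Derivation:
Step 1: current leaves = {2,5,7,11}. Remove leaf 2 (neighbor: 3).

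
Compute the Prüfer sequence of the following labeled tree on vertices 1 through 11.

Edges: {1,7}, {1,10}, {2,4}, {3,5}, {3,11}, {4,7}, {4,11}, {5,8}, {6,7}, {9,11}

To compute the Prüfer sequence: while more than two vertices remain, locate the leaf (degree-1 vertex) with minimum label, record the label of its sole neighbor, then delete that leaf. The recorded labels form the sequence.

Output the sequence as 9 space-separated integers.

Answer: 4 7 5 3 11 11 1 7 4

Derivation:
Step 1: leaves = {2,6,8,9,10}. Remove smallest leaf 2, emit neighbor 4.
Step 2: leaves = {6,8,9,10}. Remove smallest leaf 6, emit neighbor 7.
Step 3: leaves = {8,9,10}. Remove smallest leaf 8, emit neighbor 5.
Step 4: leaves = {5,9,10}. Remove smallest leaf 5, emit neighbor 3.
Step 5: leaves = {3,9,10}. Remove smallest leaf 3, emit neighbor 11.
Step 6: leaves = {9,10}. Remove smallest leaf 9, emit neighbor 11.
Step 7: leaves = {10,11}. Remove smallest leaf 10, emit neighbor 1.
Step 8: leaves = {1,11}. Remove smallest leaf 1, emit neighbor 7.
Step 9: leaves = {7,11}. Remove smallest leaf 7, emit neighbor 4.
Done: 2 vertices remain (4, 11). Sequence = [4 7 5 3 11 11 1 7 4]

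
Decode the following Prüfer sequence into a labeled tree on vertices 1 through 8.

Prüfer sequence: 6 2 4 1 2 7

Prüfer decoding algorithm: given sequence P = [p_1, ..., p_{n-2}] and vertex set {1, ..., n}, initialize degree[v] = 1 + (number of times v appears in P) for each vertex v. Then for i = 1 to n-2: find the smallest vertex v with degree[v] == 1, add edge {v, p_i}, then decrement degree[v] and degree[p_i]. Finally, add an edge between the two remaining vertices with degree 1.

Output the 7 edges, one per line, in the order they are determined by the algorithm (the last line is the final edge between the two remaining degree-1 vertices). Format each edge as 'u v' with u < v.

Initial degrees: {1:2, 2:3, 3:1, 4:2, 5:1, 6:2, 7:2, 8:1}
Step 1: smallest deg-1 vertex = 3, p_1 = 6. Add edge {3,6}. Now deg[3]=0, deg[6]=1.
Step 2: smallest deg-1 vertex = 5, p_2 = 2. Add edge {2,5}. Now deg[5]=0, deg[2]=2.
Step 3: smallest deg-1 vertex = 6, p_3 = 4. Add edge {4,6}. Now deg[6]=0, deg[4]=1.
Step 4: smallest deg-1 vertex = 4, p_4 = 1. Add edge {1,4}. Now deg[4]=0, deg[1]=1.
Step 5: smallest deg-1 vertex = 1, p_5 = 2. Add edge {1,2}. Now deg[1]=0, deg[2]=1.
Step 6: smallest deg-1 vertex = 2, p_6 = 7. Add edge {2,7}. Now deg[2]=0, deg[7]=1.
Final: two remaining deg-1 vertices are 7, 8. Add edge {7,8}.

Answer: 3 6
2 5
4 6
1 4
1 2
2 7
7 8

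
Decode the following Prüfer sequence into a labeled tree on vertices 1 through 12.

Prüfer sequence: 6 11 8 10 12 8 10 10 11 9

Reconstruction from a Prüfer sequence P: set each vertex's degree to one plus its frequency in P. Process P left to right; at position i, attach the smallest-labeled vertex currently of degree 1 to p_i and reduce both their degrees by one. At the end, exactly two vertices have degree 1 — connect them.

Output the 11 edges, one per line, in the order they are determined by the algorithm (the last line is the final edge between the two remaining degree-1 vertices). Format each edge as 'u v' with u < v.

Answer: 1 6
2 11
3 8
4 10
5 12
6 8
7 10
8 10
10 11
9 11
9 12

Derivation:
Initial degrees: {1:1, 2:1, 3:1, 4:1, 5:1, 6:2, 7:1, 8:3, 9:2, 10:4, 11:3, 12:2}
Step 1: smallest deg-1 vertex = 1, p_1 = 6. Add edge {1,6}. Now deg[1]=0, deg[6]=1.
Step 2: smallest deg-1 vertex = 2, p_2 = 11. Add edge {2,11}. Now deg[2]=0, deg[11]=2.
Step 3: smallest deg-1 vertex = 3, p_3 = 8. Add edge {3,8}. Now deg[3]=0, deg[8]=2.
Step 4: smallest deg-1 vertex = 4, p_4 = 10. Add edge {4,10}. Now deg[4]=0, deg[10]=3.
Step 5: smallest deg-1 vertex = 5, p_5 = 12. Add edge {5,12}. Now deg[5]=0, deg[12]=1.
Step 6: smallest deg-1 vertex = 6, p_6 = 8. Add edge {6,8}. Now deg[6]=0, deg[8]=1.
Step 7: smallest deg-1 vertex = 7, p_7 = 10. Add edge {7,10}. Now deg[7]=0, deg[10]=2.
Step 8: smallest deg-1 vertex = 8, p_8 = 10. Add edge {8,10}. Now deg[8]=0, deg[10]=1.
Step 9: smallest deg-1 vertex = 10, p_9 = 11. Add edge {10,11}. Now deg[10]=0, deg[11]=1.
Step 10: smallest deg-1 vertex = 11, p_10 = 9. Add edge {9,11}. Now deg[11]=0, deg[9]=1.
Final: two remaining deg-1 vertices are 9, 12. Add edge {9,12}.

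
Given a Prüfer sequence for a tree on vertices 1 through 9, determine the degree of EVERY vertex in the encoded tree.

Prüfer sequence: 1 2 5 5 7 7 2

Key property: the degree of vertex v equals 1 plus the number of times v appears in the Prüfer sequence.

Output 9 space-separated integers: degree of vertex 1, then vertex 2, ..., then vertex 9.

p_1 = 1: count[1] becomes 1
p_2 = 2: count[2] becomes 1
p_3 = 5: count[5] becomes 1
p_4 = 5: count[5] becomes 2
p_5 = 7: count[7] becomes 1
p_6 = 7: count[7] becomes 2
p_7 = 2: count[2] becomes 2
Degrees (1 + count): deg[1]=1+1=2, deg[2]=1+2=3, deg[3]=1+0=1, deg[4]=1+0=1, deg[5]=1+2=3, deg[6]=1+0=1, deg[7]=1+2=3, deg[8]=1+0=1, deg[9]=1+0=1

Answer: 2 3 1 1 3 1 3 1 1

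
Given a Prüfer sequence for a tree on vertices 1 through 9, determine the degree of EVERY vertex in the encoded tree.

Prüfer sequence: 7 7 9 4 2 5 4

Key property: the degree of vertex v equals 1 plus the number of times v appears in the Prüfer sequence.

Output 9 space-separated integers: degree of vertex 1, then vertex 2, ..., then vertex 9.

Answer: 1 2 1 3 2 1 3 1 2

Derivation:
p_1 = 7: count[7] becomes 1
p_2 = 7: count[7] becomes 2
p_3 = 9: count[9] becomes 1
p_4 = 4: count[4] becomes 1
p_5 = 2: count[2] becomes 1
p_6 = 5: count[5] becomes 1
p_7 = 4: count[4] becomes 2
Degrees (1 + count): deg[1]=1+0=1, deg[2]=1+1=2, deg[3]=1+0=1, deg[4]=1+2=3, deg[5]=1+1=2, deg[6]=1+0=1, deg[7]=1+2=3, deg[8]=1+0=1, deg[9]=1+1=2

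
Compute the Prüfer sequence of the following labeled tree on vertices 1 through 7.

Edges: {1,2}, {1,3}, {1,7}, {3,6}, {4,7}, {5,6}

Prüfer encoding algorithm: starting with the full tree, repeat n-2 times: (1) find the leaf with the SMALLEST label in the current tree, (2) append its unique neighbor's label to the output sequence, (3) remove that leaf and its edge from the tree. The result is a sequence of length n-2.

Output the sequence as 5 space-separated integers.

Answer: 1 7 6 3 1

Derivation:
Step 1: leaves = {2,4,5}. Remove smallest leaf 2, emit neighbor 1.
Step 2: leaves = {4,5}. Remove smallest leaf 4, emit neighbor 7.
Step 3: leaves = {5,7}. Remove smallest leaf 5, emit neighbor 6.
Step 4: leaves = {6,7}. Remove smallest leaf 6, emit neighbor 3.
Step 5: leaves = {3,7}. Remove smallest leaf 3, emit neighbor 1.
Done: 2 vertices remain (1, 7). Sequence = [1 7 6 3 1]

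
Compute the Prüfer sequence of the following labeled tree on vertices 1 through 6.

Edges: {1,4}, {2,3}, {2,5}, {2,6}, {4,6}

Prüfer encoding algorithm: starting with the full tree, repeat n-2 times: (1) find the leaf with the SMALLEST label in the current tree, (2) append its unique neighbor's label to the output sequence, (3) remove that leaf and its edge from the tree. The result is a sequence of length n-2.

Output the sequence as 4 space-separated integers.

Answer: 4 2 6 2

Derivation:
Step 1: leaves = {1,3,5}. Remove smallest leaf 1, emit neighbor 4.
Step 2: leaves = {3,4,5}. Remove smallest leaf 3, emit neighbor 2.
Step 3: leaves = {4,5}. Remove smallest leaf 4, emit neighbor 6.
Step 4: leaves = {5,6}. Remove smallest leaf 5, emit neighbor 2.
Done: 2 vertices remain (2, 6). Sequence = [4 2 6 2]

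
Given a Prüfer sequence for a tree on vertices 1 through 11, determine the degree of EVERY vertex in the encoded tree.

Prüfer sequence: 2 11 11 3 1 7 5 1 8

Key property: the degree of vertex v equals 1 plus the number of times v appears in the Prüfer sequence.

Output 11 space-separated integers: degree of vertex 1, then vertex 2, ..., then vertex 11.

p_1 = 2: count[2] becomes 1
p_2 = 11: count[11] becomes 1
p_3 = 11: count[11] becomes 2
p_4 = 3: count[3] becomes 1
p_5 = 1: count[1] becomes 1
p_6 = 7: count[7] becomes 1
p_7 = 5: count[5] becomes 1
p_8 = 1: count[1] becomes 2
p_9 = 8: count[8] becomes 1
Degrees (1 + count): deg[1]=1+2=3, deg[2]=1+1=2, deg[3]=1+1=2, deg[4]=1+0=1, deg[5]=1+1=2, deg[6]=1+0=1, deg[7]=1+1=2, deg[8]=1+1=2, deg[9]=1+0=1, deg[10]=1+0=1, deg[11]=1+2=3

Answer: 3 2 2 1 2 1 2 2 1 1 3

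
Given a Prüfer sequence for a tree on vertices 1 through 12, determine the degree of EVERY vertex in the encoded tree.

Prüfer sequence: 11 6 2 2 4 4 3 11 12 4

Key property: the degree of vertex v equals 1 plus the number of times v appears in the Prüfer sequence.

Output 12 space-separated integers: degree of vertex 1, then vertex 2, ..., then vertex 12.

p_1 = 11: count[11] becomes 1
p_2 = 6: count[6] becomes 1
p_3 = 2: count[2] becomes 1
p_4 = 2: count[2] becomes 2
p_5 = 4: count[4] becomes 1
p_6 = 4: count[4] becomes 2
p_7 = 3: count[3] becomes 1
p_8 = 11: count[11] becomes 2
p_9 = 12: count[12] becomes 1
p_10 = 4: count[4] becomes 3
Degrees (1 + count): deg[1]=1+0=1, deg[2]=1+2=3, deg[3]=1+1=2, deg[4]=1+3=4, deg[5]=1+0=1, deg[6]=1+1=2, deg[7]=1+0=1, deg[8]=1+0=1, deg[9]=1+0=1, deg[10]=1+0=1, deg[11]=1+2=3, deg[12]=1+1=2

Answer: 1 3 2 4 1 2 1 1 1 1 3 2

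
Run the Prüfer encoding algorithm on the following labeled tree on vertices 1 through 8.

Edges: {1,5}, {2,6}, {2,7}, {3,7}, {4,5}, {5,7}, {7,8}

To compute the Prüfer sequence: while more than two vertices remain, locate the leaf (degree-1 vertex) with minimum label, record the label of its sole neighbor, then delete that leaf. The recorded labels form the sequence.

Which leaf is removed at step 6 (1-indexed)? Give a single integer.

Step 1: current leaves = {1,3,4,6,8}. Remove leaf 1 (neighbor: 5).
Step 2: current leaves = {3,4,6,8}. Remove leaf 3 (neighbor: 7).
Step 3: current leaves = {4,6,8}. Remove leaf 4 (neighbor: 5).
Step 4: current leaves = {5,6,8}. Remove leaf 5 (neighbor: 7).
Step 5: current leaves = {6,8}. Remove leaf 6 (neighbor: 2).
Step 6: current leaves = {2,8}. Remove leaf 2 (neighbor: 7).

Answer: 2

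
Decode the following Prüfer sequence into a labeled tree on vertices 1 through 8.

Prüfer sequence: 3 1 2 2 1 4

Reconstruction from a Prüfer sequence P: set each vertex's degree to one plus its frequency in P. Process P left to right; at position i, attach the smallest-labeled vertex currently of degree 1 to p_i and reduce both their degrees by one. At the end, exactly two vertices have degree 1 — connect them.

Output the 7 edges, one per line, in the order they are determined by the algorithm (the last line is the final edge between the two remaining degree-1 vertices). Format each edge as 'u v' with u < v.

Answer: 3 5
1 3
2 6
2 7
1 2
1 4
4 8

Derivation:
Initial degrees: {1:3, 2:3, 3:2, 4:2, 5:1, 6:1, 7:1, 8:1}
Step 1: smallest deg-1 vertex = 5, p_1 = 3. Add edge {3,5}. Now deg[5]=0, deg[3]=1.
Step 2: smallest deg-1 vertex = 3, p_2 = 1. Add edge {1,3}. Now deg[3]=0, deg[1]=2.
Step 3: smallest deg-1 vertex = 6, p_3 = 2. Add edge {2,6}. Now deg[6]=0, deg[2]=2.
Step 4: smallest deg-1 vertex = 7, p_4 = 2. Add edge {2,7}. Now deg[7]=0, deg[2]=1.
Step 5: smallest deg-1 vertex = 2, p_5 = 1. Add edge {1,2}. Now deg[2]=0, deg[1]=1.
Step 6: smallest deg-1 vertex = 1, p_6 = 4. Add edge {1,4}. Now deg[1]=0, deg[4]=1.
Final: two remaining deg-1 vertices are 4, 8. Add edge {4,8}.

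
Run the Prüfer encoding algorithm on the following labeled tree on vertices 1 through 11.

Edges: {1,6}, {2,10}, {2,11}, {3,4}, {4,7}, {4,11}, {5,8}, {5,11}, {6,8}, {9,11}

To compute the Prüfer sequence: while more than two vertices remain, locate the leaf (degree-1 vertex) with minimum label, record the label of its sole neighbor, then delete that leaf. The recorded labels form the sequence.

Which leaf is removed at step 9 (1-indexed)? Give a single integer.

Step 1: current leaves = {1,3,7,9,10}. Remove leaf 1 (neighbor: 6).
Step 2: current leaves = {3,6,7,9,10}. Remove leaf 3 (neighbor: 4).
Step 3: current leaves = {6,7,9,10}. Remove leaf 6 (neighbor: 8).
Step 4: current leaves = {7,8,9,10}. Remove leaf 7 (neighbor: 4).
Step 5: current leaves = {4,8,9,10}. Remove leaf 4 (neighbor: 11).
Step 6: current leaves = {8,9,10}. Remove leaf 8 (neighbor: 5).
Step 7: current leaves = {5,9,10}. Remove leaf 5 (neighbor: 11).
Step 8: current leaves = {9,10}. Remove leaf 9 (neighbor: 11).
Step 9: current leaves = {10,11}. Remove leaf 10 (neighbor: 2).

Answer: 10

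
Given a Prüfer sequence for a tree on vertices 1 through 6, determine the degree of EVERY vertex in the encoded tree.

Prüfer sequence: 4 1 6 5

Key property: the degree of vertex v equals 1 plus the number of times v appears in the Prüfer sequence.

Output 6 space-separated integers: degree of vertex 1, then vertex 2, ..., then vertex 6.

Answer: 2 1 1 2 2 2

Derivation:
p_1 = 4: count[4] becomes 1
p_2 = 1: count[1] becomes 1
p_3 = 6: count[6] becomes 1
p_4 = 5: count[5] becomes 1
Degrees (1 + count): deg[1]=1+1=2, deg[2]=1+0=1, deg[3]=1+0=1, deg[4]=1+1=2, deg[5]=1+1=2, deg[6]=1+1=2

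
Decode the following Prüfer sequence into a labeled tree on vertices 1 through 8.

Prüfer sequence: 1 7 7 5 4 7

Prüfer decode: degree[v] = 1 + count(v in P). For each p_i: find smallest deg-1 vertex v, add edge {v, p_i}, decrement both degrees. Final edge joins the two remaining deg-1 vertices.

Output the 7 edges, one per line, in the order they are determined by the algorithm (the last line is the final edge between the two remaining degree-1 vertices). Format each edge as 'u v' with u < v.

Initial degrees: {1:2, 2:1, 3:1, 4:2, 5:2, 6:1, 7:4, 8:1}
Step 1: smallest deg-1 vertex = 2, p_1 = 1. Add edge {1,2}. Now deg[2]=0, deg[1]=1.
Step 2: smallest deg-1 vertex = 1, p_2 = 7. Add edge {1,7}. Now deg[1]=0, deg[7]=3.
Step 3: smallest deg-1 vertex = 3, p_3 = 7. Add edge {3,7}. Now deg[3]=0, deg[7]=2.
Step 4: smallest deg-1 vertex = 6, p_4 = 5. Add edge {5,6}. Now deg[6]=0, deg[5]=1.
Step 5: smallest deg-1 vertex = 5, p_5 = 4. Add edge {4,5}. Now deg[5]=0, deg[4]=1.
Step 6: smallest deg-1 vertex = 4, p_6 = 7. Add edge {4,7}. Now deg[4]=0, deg[7]=1.
Final: two remaining deg-1 vertices are 7, 8. Add edge {7,8}.

Answer: 1 2
1 7
3 7
5 6
4 5
4 7
7 8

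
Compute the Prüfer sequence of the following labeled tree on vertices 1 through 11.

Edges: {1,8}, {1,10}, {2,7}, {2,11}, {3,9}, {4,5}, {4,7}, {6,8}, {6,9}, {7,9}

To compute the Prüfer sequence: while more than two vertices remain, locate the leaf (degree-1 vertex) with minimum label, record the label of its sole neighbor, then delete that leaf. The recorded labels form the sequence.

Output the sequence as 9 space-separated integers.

Step 1: leaves = {3,5,10,11}. Remove smallest leaf 3, emit neighbor 9.
Step 2: leaves = {5,10,11}. Remove smallest leaf 5, emit neighbor 4.
Step 3: leaves = {4,10,11}. Remove smallest leaf 4, emit neighbor 7.
Step 4: leaves = {10,11}. Remove smallest leaf 10, emit neighbor 1.
Step 5: leaves = {1,11}. Remove smallest leaf 1, emit neighbor 8.
Step 6: leaves = {8,11}. Remove smallest leaf 8, emit neighbor 6.
Step 7: leaves = {6,11}. Remove smallest leaf 6, emit neighbor 9.
Step 8: leaves = {9,11}. Remove smallest leaf 9, emit neighbor 7.
Step 9: leaves = {7,11}. Remove smallest leaf 7, emit neighbor 2.
Done: 2 vertices remain (2, 11). Sequence = [9 4 7 1 8 6 9 7 2]

Answer: 9 4 7 1 8 6 9 7 2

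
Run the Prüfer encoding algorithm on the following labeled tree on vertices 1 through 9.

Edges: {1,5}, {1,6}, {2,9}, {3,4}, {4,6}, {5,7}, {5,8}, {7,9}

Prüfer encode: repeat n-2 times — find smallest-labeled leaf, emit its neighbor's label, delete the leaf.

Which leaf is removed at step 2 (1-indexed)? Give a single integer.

Step 1: current leaves = {2,3,8}. Remove leaf 2 (neighbor: 9).
Step 2: current leaves = {3,8,9}. Remove leaf 3 (neighbor: 4).

Answer: 3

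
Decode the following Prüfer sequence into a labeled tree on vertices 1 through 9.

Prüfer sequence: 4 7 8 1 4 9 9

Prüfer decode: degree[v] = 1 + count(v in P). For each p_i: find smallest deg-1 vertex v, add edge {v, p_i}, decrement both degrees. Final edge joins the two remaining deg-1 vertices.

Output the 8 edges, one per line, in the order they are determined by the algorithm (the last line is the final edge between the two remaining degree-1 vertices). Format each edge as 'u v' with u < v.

Answer: 2 4
3 7
5 8
1 6
1 4
4 9
7 9
8 9

Derivation:
Initial degrees: {1:2, 2:1, 3:1, 4:3, 5:1, 6:1, 7:2, 8:2, 9:3}
Step 1: smallest deg-1 vertex = 2, p_1 = 4. Add edge {2,4}. Now deg[2]=0, deg[4]=2.
Step 2: smallest deg-1 vertex = 3, p_2 = 7. Add edge {3,7}. Now deg[3]=0, deg[7]=1.
Step 3: smallest deg-1 vertex = 5, p_3 = 8. Add edge {5,8}. Now deg[5]=0, deg[8]=1.
Step 4: smallest deg-1 vertex = 6, p_4 = 1. Add edge {1,6}. Now deg[6]=0, deg[1]=1.
Step 5: smallest deg-1 vertex = 1, p_5 = 4. Add edge {1,4}. Now deg[1]=0, deg[4]=1.
Step 6: smallest deg-1 vertex = 4, p_6 = 9. Add edge {4,9}. Now deg[4]=0, deg[9]=2.
Step 7: smallest deg-1 vertex = 7, p_7 = 9. Add edge {7,9}. Now deg[7]=0, deg[9]=1.
Final: two remaining deg-1 vertices are 8, 9. Add edge {8,9}.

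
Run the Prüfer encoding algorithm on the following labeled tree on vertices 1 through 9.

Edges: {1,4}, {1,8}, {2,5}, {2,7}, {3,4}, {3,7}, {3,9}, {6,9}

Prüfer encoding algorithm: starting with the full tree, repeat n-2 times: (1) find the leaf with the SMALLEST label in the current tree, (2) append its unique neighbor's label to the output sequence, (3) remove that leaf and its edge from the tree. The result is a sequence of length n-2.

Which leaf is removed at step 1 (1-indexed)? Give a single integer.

Step 1: current leaves = {5,6,8}. Remove leaf 5 (neighbor: 2).

Answer: 5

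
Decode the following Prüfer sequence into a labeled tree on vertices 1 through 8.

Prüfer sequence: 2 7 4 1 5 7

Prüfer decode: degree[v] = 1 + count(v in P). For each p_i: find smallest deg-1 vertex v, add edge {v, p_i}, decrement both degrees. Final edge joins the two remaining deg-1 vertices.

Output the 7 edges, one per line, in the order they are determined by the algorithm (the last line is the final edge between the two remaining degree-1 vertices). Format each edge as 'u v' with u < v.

Initial degrees: {1:2, 2:2, 3:1, 4:2, 5:2, 6:1, 7:3, 8:1}
Step 1: smallest deg-1 vertex = 3, p_1 = 2. Add edge {2,3}. Now deg[3]=0, deg[2]=1.
Step 2: smallest deg-1 vertex = 2, p_2 = 7. Add edge {2,7}. Now deg[2]=0, deg[7]=2.
Step 3: smallest deg-1 vertex = 6, p_3 = 4. Add edge {4,6}. Now deg[6]=0, deg[4]=1.
Step 4: smallest deg-1 vertex = 4, p_4 = 1. Add edge {1,4}. Now deg[4]=0, deg[1]=1.
Step 5: smallest deg-1 vertex = 1, p_5 = 5. Add edge {1,5}. Now deg[1]=0, deg[5]=1.
Step 6: smallest deg-1 vertex = 5, p_6 = 7. Add edge {5,7}. Now deg[5]=0, deg[7]=1.
Final: two remaining deg-1 vertices are 7, 8. Add edge {7,8}.

Answer: 2 3
2 7
4 6
1 4
1 5
5 7
7 8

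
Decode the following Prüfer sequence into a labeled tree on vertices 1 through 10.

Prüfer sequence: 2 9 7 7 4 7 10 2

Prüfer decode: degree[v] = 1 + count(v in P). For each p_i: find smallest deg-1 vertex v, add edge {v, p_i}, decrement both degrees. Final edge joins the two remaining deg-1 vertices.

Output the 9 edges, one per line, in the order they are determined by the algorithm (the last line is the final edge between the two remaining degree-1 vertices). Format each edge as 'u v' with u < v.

Answer: 1 2
3 9
5 7
6 7
4 8
4 7
7 10
2 9
2 10

Derivation:
Initial degrees: {1:1, 2:3, 3:1, 4:2, 5:1, 6:1, 7:4, 8:1, 9:2, 10:2}
Step 1: smallest deg-1 vertex = 1, p_1 = 2. Add edge {1,2}. Now deg[1]=0, deg[2]=2.
Step 2: smallest deg-1 vertex = 3, p_2 = 9. Add edge {3,9}. Now deg[3]=0, deg[9]=1.
Step 3: smallest deg-1 vertex = 5, p_3 = 7. Add edge {5,7}. Now deg[5]=0, deg[7]=3.
Step 4: smallest deg-1 vertex = 6, p_4 = 7. Add edge {6,7}. Now deg[6]=0, deg[7]=2.
Step 5: smallest deg-1 vertex = 8, p_5 = 4. Add edge {4,8}. Now deg[8]=0, deg[4]=1.
Step 6: smallest deg-1 vertex = 4, p_6 = 7. Add edge {4,7}. Now deg[4]=0, deg[7]=1.
Step 7: smallest deg-1 vertex = 7, p_7 = 10. Add edge {7,10}. Now deg[7]=0, deg[10]=1.
Step 8: smallest deg-1 vertex = 9, p_8 = 2. Add edge {2,9}. Now deg[9]=0, deg[2]=1.
Final: two remaining deg-1 vertices are 2, 10. Add edge {2,10}.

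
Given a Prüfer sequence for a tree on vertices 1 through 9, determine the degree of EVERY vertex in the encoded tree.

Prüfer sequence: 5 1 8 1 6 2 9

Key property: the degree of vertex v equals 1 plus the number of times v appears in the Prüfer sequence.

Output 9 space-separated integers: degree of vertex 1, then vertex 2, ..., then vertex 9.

Answer: 3 2 1 1 2 2 1 2 2

Derivation:
p_1 = 5: count[5] becomes 1
p_2 = 1: count[1] becomes 1
p_3 = 8: count[8] becomes 1
p_4 = 1: count[1] becomes 2
p_5 = 6: count[6] becomes 1
p_6 = 2: count[2] becomes 1
p_7 = 9: count[9] becomes 1
Degrees (1 + count): deg[1]=1+2=3, deg[2]=1+1=2, deg[3]=1+0=1, deg[4]=1+0=1, deg[5]=1+1=2, deg[6]=1+1=2, deg[7]=1+0=1, deg[8]=1+1=2, deg[9]=1+1=2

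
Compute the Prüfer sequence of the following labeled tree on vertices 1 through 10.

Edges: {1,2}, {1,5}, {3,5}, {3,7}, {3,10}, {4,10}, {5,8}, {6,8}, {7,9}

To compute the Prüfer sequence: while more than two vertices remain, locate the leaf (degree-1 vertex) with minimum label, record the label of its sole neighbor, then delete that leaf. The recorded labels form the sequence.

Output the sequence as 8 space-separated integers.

Answer: 1 5 10 8 5 3 7 3

Derivation:
Step 1: leaves = {2,4,6,9}. Remove smallest leaf 2, emit neighbor 1.
Step 2: leaves = {1,4,6,9}. Remove smallest leaf 1, emit neighbor 5.
Step 3: leaves = {4,6,9}. Remove smallest leaf 4, emit neighbor 10.
Step 4: leaves = {6,9,10}. Remove smallest leaf 6, emit neighbor 8.
Step 5: leaves = {8,9,10}. Remove smallest leaf 8, emit neighbor 5.
Step 6: leaves = {5,9,10}. Remove smallest leaf 5, emit neighbor 3.
Step 7: leaves = {9,10}. Remove smallest leaf 9, emit neighbor 7.
Step 8: leaves = {7,10}. Remove smallest leaf 7, emit neighbor 3.
Done: 2 vertices remain (3, 10). Sequence = [1 5 10 8 5 3 7 3]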